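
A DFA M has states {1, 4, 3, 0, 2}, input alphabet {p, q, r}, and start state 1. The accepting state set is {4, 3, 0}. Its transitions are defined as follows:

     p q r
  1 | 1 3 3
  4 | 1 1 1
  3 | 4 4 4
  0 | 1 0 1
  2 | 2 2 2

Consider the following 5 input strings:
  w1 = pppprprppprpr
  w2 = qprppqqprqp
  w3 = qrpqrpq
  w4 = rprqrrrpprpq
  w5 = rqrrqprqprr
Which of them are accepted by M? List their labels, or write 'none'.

w3, w5

w1: Trace: 1 -p-> 1 -p-> 1 -p-> 1 -p-> 1 -r-> 3 -p-> 4 -r-> 1 -p-> 1 -p-> 1 -p-> 1 -r-> 3 -p-> 4 -r-> 1  → end 1, rejected
w2: Trace: 1 -q-> 3 -p-> 4 -r-> 1 -p-> 1 -p-> 1 -q-> 3 -q-> 4 -p-> 1 -r-> 3 -q-> 4 -p-> 1  → end 1, rejected
w3: Trace: 1 -q-> 3 -r-> 4 -p-> 1 -q-> 3 -r-> 4 -p-> 1 -q-> 3  → end 3, accepted
w4: Trace: 1 -r-> 3 -p-> 4 -r-> 1 -q-> 3 -r-> 4 -r-> 1 -r-> 3 -p-> 4 -p-> 1 -r-> 3 -p-> 4 -q-> 1  → end 1, rejected
w5: Trace: 1 -r-> 3 -q-> 4 -r-> 1 -r-> 3 -q-> 4 -p-> 1 -r-> 3 -q-> 4 -p-> 1 -r-> 3 -r-> 4  → end 4, accepted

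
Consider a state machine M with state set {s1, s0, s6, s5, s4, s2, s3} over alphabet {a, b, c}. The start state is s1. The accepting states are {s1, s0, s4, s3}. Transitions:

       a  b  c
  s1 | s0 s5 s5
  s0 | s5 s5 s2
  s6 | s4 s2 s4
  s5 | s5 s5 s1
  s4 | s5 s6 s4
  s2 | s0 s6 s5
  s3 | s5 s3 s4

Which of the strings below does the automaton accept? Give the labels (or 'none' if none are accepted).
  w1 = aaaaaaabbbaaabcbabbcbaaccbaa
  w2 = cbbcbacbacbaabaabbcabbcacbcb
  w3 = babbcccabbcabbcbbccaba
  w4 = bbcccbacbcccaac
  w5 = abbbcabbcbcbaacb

w1: Trace: s1 -a-> s0 -a-> s5 -a-> s5 -a-> s5 -a-> s5 -a-> s5 -a-> s5 -b-> s5 -b-> s5 -b-> s5 -a-> s5 -a-> s5 -a-> s5 -b-> s5 -c-> s1 -b-> s5 -a-> s5 -b-> s5 -b-> s5 -c-> s1 -b-> s5 -a-> s5 -a-> s5 -c-> s1 -c-> s5 -b-> s5 -a-> s5 -a-> s5  → end s5, rejected
w2: Trace: s1 -c-> s5 -b-> s5 -b-> s5 -c-> s1 -b-> s5 -a-> s5 -c-> s1 -b-> s5 -a-> s5 -c-> s1 -b-> s5 -a-> s5 -a-> s5 -b-> s5 -a-> s5 -a-> s5 -b-> s5 -b-> s5 -c-> s1 -a-> s0 -b-> s5 -b-> s5 -c-> s1 -a-> s0 -c-> s2 -b-> s6 -c-> s4 -b-> s6  → end s6, rejected
w3: Trace: s1 -b-> s5 -a-> s5 -b-> s5 -b-> s5 -c-> s1 -c-> s5 -c-> s1 -a-> s0 -b-> s5 -b-> s5 -c-> s1 -a-> s0 -b-> s5 -b-> s5 -c-> s1 -b-> s5 -b-> s5 -c-> s1 -c-> s5 -a-> s5 -b-> s5 -a-> s5  → end s5, rejected
w4: Trace: s1 -b-> s5 -b-> s5 -c-> s1 -c-> s5 -c-> s1 -b-> s5 -a-> s5 -c-> s1 -b-> s5 -c-> s1 -c-> s5 -c-> s1 -a-> s0 -a-> s5 -c-> s1  → end s1, accepted
w5: Trace: s1 -a-> s0 -b-> s5 -b-> s5 -b-> s5 -c-> s1 -a-> s0 -b-> s5 -b-> s5 -c-> s1 -b-> s5 -c-> s1 -b-> s5 -a-> s5 -a-> s5 -c-> s1 -b-> s5  → end s5, rejected

w4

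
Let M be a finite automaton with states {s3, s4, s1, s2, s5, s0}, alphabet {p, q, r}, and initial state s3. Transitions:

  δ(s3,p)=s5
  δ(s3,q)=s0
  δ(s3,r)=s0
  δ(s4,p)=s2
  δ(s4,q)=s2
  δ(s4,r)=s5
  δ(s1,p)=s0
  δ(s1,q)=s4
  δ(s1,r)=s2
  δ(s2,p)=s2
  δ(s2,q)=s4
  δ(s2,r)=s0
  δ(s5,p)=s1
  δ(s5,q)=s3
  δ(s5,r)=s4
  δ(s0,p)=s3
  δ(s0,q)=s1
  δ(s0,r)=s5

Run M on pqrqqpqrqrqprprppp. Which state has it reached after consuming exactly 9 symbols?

s3

start at s3
read 'p': s3 → s5
read 'q': s5 → s3
read 'r': s3 → s0
read 'q': s0 → s1
read 'q': s1 → s4
read 'p': s4 → s2
read 'q': s2 → s4
read 'r': s4 → s5
read 'q': s5 → s3
After 9 symbols: s3.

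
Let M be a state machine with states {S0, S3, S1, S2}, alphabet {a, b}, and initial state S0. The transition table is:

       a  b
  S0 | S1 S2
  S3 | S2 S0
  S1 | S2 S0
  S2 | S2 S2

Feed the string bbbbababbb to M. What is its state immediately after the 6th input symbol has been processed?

S2

S0 → S2 → S2 → S2 → S2 → S2 → S2
After 6 symbols: S2.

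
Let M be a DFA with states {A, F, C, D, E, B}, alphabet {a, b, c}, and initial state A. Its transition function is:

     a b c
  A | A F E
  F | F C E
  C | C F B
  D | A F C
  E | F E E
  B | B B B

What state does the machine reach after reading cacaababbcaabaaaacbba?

B

Trace: A -c-> E -a-> F -c-> E -a-> F -a-> F -b-> C -a-> C -b-> F -b-> C -c-> B -a-> B -a-> B -b-> B -a-> B -a-> B -a-> B -a-> B -c-> B -b-> B -b-> B -a-> B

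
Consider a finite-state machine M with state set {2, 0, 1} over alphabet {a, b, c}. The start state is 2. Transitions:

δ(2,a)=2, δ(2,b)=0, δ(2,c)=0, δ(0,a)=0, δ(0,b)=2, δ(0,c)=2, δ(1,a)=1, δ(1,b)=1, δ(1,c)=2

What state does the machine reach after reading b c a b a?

0

2 → 0 → 2 → 2 → 0 → 0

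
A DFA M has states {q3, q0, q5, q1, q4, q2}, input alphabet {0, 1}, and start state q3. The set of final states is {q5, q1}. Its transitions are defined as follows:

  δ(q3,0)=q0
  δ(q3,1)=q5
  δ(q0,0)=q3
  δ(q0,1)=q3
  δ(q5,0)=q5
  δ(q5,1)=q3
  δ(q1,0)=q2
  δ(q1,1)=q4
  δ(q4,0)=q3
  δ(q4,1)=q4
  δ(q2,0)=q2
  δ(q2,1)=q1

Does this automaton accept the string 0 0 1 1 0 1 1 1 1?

Yes

Trace: q3 -0-> q0 -0-> q3 -1-> q5 -1-> q3 -0-> q0 -1-> q3 -1-> q5 -1-> q3 -1-> q5
End state q5 is accepting.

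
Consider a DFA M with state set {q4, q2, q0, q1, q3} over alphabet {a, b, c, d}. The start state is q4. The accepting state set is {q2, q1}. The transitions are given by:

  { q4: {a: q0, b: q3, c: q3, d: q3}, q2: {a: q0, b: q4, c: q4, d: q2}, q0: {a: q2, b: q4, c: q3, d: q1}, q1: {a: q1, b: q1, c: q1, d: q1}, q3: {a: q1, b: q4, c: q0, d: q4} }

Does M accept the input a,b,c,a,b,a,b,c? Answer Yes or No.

Yes

q4 → q0 → q4 → q3 → q1 → q1 → q1 → q1 → q1
End state q1 is accepting.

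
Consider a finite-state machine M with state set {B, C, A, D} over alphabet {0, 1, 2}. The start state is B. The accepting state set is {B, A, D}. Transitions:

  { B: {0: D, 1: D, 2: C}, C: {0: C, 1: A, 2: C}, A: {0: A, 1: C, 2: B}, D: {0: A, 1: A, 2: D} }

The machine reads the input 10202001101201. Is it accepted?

Yes

start at B
read '1': B → D
read '0': D → A
read '2': A → B
read '0': B → D
read '2': D → D
read '0': D → A
read '0': A → A
read '1': A → C
read '1': C → A
read '0': A → A
read '1': A → C
read '2': C → C
read '0': C → C
read '1': C → A
End state A is accepting.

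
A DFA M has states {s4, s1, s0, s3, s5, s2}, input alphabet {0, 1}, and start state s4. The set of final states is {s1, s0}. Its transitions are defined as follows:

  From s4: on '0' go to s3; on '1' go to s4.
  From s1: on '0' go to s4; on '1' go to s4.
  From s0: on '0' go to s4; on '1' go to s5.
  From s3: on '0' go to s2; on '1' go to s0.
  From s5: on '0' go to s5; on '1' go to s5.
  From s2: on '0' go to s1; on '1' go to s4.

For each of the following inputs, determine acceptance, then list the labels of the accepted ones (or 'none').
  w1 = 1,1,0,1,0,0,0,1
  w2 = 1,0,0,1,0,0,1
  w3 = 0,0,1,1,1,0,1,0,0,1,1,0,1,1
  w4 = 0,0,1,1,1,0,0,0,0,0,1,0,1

w1: s4 → s4 → s4 → s3 → s0 → s4 → s3 → s2 → s4  → end s4, rejected
w2: s4 → s4 → s3 → s2 → s4 → s3 → s2 → s4  → end s4, rejected
w3: s4 → s3 → s2 → s4 → s4 → s4 → s3 → s0 → s4 → s3 → s0 → s5 → s5 → s5 → s5  → end s5, rejected
w4: s4 → s3 → s2 → s4 → s4 → s4 → s3 → s2 → s1 → s4 → s3 → s0 → s4 → s4  → end s4, rejected

none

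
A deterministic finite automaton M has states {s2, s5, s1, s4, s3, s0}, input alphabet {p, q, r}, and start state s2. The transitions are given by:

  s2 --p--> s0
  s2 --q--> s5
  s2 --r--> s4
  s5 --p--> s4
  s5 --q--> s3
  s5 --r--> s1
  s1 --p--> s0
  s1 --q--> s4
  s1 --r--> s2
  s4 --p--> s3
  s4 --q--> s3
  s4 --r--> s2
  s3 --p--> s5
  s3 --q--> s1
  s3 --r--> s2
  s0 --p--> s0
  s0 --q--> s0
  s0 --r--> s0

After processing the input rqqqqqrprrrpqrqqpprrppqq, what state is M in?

start at s2
read 'r': s2 → s4
read 'q': s4 → s3
read 'q': s3 → s1
read 'q': s1 → s4
read 'q': s4 → s3
read 'q': s3 → s1
read 'r': s1 → s2
read 'p': s2 → s0
read 'r': s0 → s0
read 'r': s0 → s0
read 'r': s0 → s0
read 'p': s0 → s0
read 'q': s0 → s0
read 'r': s0 → s0
read 'q': s0 → s0
read 'q': s0 → s0
read 'p': s0 → s0
read 'p': s0 → s0
read 'r': s0 → s0
read 'r': s0 → s0
read 'p': s0 → s0
read 'p': s0 → s0
read 'q': s0 → s0
read 'q': s0 → s0

s0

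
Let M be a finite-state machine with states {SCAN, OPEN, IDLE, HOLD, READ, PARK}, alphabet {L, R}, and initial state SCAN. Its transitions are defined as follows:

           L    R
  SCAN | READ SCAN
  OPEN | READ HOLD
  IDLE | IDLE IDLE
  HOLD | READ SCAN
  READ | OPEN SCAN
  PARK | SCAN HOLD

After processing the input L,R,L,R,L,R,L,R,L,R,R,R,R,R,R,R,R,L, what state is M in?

Trace: SCAN -L-> READ -R-> SCAN -L-> READ -R-> SCAN -L-> READ -R-> SCAN -L-> READ -R-> SCAN -L-> READ -R-> SCAN -R-> SCAN -R-> SCAN -R-> SCAN -R-> SCAN -R-> SCAN -R-> SCAN -R-> SCAN -L-> READ

READ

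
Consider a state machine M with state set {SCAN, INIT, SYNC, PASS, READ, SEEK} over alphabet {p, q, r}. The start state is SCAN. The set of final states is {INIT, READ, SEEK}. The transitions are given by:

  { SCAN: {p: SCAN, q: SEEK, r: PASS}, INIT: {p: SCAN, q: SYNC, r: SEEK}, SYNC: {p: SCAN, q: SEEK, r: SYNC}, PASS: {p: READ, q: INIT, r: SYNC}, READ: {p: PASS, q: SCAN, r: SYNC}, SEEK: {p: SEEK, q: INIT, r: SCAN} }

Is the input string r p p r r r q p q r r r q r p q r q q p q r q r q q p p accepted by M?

No

Trace: SCAN -r-> PASS -p-> READ -p-> PASS -r-> SYNC -r-> SYNC -r-> SYNC -q-> SEEK -p-> SEEK -q-> INIT -r-> SEEK -r-> SCAN -r-> PASS -q-> INIT -r-> SEEK -p-> SEEK -q-> INIT -r-> SEEK -q-> INIT -q-> SYNC -p-> SCAN -q-> SEEK -r-> SCAN -q-> SEEK -r-> SCAN -q-> SEEK -q-> INIT -p-> SCAN -p-> SCAN
End state SCAN is not accepting.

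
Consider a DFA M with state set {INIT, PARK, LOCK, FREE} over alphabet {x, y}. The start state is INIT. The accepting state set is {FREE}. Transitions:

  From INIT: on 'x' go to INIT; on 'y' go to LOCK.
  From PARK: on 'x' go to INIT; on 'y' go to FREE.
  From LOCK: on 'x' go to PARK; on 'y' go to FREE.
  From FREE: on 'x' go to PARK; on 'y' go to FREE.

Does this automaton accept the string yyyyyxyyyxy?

Yes

start at INIT
read 'y': INIT → LOCK
read 'y': LOCK → FREE
read 'y': FREE → FREE
read 'y': FREE → FREE
read 'y': FREE → FREE
read 'x': FREE → PARK
read 'y': PARK → FREE
read 'y': FREE → FREE
read 'y': FREE → FREE
read 'x': FREE → PARK
read 'y': PARK → FREE
End state FREE is accepting.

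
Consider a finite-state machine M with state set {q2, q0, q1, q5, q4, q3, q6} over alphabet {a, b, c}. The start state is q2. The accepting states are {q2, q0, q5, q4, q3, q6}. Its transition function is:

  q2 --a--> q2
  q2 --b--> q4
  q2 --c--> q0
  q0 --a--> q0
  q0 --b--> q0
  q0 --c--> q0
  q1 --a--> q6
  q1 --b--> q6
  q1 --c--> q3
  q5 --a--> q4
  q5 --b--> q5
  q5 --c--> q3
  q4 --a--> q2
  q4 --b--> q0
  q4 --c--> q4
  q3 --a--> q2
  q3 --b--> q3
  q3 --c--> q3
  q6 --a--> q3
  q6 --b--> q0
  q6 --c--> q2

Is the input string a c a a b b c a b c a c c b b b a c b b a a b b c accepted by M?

Trace: q2 -a-> q2 -c-> q0 -a-> q0 -a-> q0 -b-> q0 -b-> q0 -c-> q0 -a-> q0 -b-> q0 -c-> q0 -a-> q0 -c-> q0 -c-> q0 -b-> q0 -b-> q0 -b-> q0 -a-> q0 -c-> q0 -b-> q0 -b-> q0 -a-> q0 -a-> q0 -b-> q0 -b-> q0 -c-> q0
End state q0 is accepting.

Yes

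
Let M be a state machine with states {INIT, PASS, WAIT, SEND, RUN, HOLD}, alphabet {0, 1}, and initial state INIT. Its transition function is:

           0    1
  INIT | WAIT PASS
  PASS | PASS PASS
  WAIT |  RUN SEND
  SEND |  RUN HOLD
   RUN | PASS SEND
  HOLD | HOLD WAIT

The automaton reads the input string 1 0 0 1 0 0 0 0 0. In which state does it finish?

INIT → PASS → PASS → PASS → PASS → PASS → PASS → PASS → PASS → PASS

PASS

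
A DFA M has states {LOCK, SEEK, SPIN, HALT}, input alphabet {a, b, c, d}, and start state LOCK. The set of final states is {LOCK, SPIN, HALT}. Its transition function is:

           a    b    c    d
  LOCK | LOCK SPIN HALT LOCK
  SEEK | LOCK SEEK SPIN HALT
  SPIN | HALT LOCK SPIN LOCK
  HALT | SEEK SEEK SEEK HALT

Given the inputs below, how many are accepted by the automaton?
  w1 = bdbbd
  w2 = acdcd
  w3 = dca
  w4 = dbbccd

3

w1: Trace: LOCK -b-> SPIN -d-> LOCK -b-> SPIN -b-> LOCK -d-> LOCK  → end LOCK, accepted
w2: Trace: LOCK -a-> LOCK -c-> HALT -d-> HALT -c-> SEEK -d-> HALT  → end HALT, accepted
w3: Trace: LOCK -d-> LOCK -c-> HALT -a-> SEEK  → end SEEK, rejected
w4: Trace: LOCK -d-> LOCK -b-> SPIN -b-> LOCK -c-> HALT -c-> SEEK -d-> HALT  → end HALT, accepted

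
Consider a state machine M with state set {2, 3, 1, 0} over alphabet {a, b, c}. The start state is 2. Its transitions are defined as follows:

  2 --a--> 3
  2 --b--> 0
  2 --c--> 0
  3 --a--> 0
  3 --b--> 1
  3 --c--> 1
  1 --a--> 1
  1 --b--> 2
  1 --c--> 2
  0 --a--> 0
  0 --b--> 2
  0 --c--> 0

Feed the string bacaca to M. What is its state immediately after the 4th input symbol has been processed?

0

Trace: 2 -b-> 0 -a-> 0 -c-> 0 -a-> 0
After 4 symbols: 0.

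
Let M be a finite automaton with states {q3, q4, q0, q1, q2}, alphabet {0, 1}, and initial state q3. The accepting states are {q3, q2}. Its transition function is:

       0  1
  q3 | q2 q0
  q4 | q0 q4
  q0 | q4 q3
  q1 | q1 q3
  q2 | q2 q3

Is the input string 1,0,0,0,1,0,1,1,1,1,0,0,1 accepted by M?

Yes

q3 → q0 → q4 → q0 → q4 → q4 → q0 → q3 → q0 → q3 → q0 → q4 → q0 → q3
End state q3 is accepting.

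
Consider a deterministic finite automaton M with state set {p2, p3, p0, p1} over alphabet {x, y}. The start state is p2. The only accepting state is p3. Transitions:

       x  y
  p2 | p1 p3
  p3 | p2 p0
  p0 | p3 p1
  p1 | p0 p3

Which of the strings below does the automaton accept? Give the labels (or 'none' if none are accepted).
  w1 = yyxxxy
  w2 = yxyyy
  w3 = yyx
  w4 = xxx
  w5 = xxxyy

w1, w3, w4

w1: Trace: p2 -y-> p3 -y-> p0 -x-> p3 -x-> p2 -x-> p1 -y-> p3  → end p3, accepted
w2: Trace: p2 -y-> p3 -x-> p2 -y-> p3 -y-> p0 -y-> p1  → end p1, rejected
w3: Trace: p2 -y-> p3 -y-> p0 -x-> p3  → end p3, accepted
w4: Trace: p2 -x-> p1 -x-> p0 -x-> p3  → end p3, accepted
w5: Trace: p2 -x-> p1 -x-> p0 -x-> p3 -y-> p0 -y-> p1  → end p1, rejected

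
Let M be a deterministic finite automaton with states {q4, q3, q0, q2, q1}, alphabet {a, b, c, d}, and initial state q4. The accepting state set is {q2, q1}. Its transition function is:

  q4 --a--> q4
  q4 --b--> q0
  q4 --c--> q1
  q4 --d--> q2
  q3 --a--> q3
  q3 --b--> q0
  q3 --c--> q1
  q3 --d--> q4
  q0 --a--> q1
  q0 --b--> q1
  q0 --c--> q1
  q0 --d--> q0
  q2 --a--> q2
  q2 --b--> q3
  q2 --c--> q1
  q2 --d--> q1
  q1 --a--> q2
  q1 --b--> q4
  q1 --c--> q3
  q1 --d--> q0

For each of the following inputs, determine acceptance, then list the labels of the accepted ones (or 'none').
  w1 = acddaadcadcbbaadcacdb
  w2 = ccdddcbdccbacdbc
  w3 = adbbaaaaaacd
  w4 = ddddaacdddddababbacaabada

w1:
  start at q4
  read 'a': q4 → q4
  read 'c': q4 → q1
  read 'd': q1 → q0
  read 'd': q0 → q0
  read 'a': q0 → q1
  read 'a': q1 → q2
  read 'd': q2 → q1
  read 'c': q1 → q3
  read 'a': q3 → q3
  read 'd': q3 → q4
  read 'c': q4 → q1
  read 'b': q1 → q4
  read 'b': q4 → q0
  read 'a': q0 → q1
  read 'a': q1 → q2
  read 'd': q2 → q1
  read 'c': q1 → q3
  read 'a': q3 → q3
  read 'c': q3 → q1
  read 'd': q1 → q0
  read 'b': q0 → q1
  end q1, accepted
w2:
  start at q4
  read 'c': q4 → q1
  read 'c': q1 → q3
  read 'd': q3 → q4
  read 'd': q4 → q2
  read 'd': q2 → q1
  read 'c': q1 → q3
  read 'b': q3 → q0
  read 'd': q0 → q0
  read 'c': q0 → q1
  read 'c': q1 → q3
  read 'b': q3 → q0
  read 'a': q0 → q1
  read 'c': q1 → q3
  read 'd': q3 → q4
  read 'b': q4 → q0
  read 'c': q0 → q1
  end q1, accepted
w3:
  start at q4
  read 'a': q4 → q4
  read 'd': q4 → q2
  read 'b': q2 → q3
  read 'b': q3 → q0
  read 'a': q0 → q1
  read 'a': q1 → q2
  read 'a': q2 → q2
  read 'a': q2 → q2
  read 'a': q2 → q2
  read 'a': q2 → q2
  read 'c': q2 → q1
  read 'd': q1 → q0
  end q0, rejected
w4:
  start at q4
  read 'd': q4 → q2
  read 'd': q2 → q1
  read 'd': q1 → q0
  read 'd': q0 → q0
  read 'a': q0 → q1
  read 'a': q1 → q2
  read 'c': q2 → q1
  read 'd': q1 → q0
  read 'd': q0 → q0
  read 'd': q0 → q0
  read 'd': q0 → q0
  read 'd': q0 → q0
  read 'a': q0 → q1
  read 'b': q1 → q4
  read 'a': q4 → q4
  read 'b': q4 → q0
  read 'b': q0 → q1
  read 'a': q1 → q2
  read 'c': q2 → q1
  read 'a': q1 → q2
  read 'a': q2 → q2
  read 'b': q2 → q3
  read 'a': q3 → q3
  read 'd': q3 → q4
  read 'a': q4 → q4
  end q4, rejected

w1, w2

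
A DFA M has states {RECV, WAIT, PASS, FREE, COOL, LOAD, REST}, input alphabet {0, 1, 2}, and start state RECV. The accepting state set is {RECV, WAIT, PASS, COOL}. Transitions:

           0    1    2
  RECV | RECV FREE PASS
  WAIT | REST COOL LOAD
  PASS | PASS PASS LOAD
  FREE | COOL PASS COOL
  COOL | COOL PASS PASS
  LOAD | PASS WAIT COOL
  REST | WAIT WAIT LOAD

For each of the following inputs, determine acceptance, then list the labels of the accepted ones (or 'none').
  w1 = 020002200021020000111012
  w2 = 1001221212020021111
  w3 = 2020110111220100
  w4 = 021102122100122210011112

w2, w3

w1: RECV → RECV → PASS → PASS → PASS → PASS → LOAD → COOL → COOL → COOL → COOL → PASS → PASS → PASS → LOAD → PASS → PASS → PASS → PASS → PASS → PASS → PASS → PASS → PASS → LOAD  → end LOAD, rejected
w2: RECV → FREE → COOL → COOL → PASS → LOAD → COOL → PASS → LOAD → WAIT → LOAD → PASS → LOAD → PASS → PASS → LOAD → WAIT → COOL → PASS → PASS  → end PASS, accepted
w3: RECV → PASS → PASS → LOAD → PASS → PASS → PASS → PASS → PASS → PASS → PASS → LOAD → COOL → COOL → PASS → PASS → PASS  → end PASS, accepted
w4: RECV → RECV → PASS → PASS → PASS → PASS → LOAD → WAIT → LOAD → COOL → PASS → PASS → PASS → PASS → LOAD → COOL → PASS → PASS → PASS → PASS → PASS → PASS → PASS → PASS → LOAD  → end LOAD, rejected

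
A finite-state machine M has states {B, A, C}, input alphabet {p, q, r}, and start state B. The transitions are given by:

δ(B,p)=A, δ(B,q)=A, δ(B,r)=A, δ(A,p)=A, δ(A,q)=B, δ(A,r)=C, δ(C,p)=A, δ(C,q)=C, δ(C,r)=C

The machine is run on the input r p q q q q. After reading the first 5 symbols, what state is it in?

start at B
read 'r': B → A
read 'p': A → A
read 'q': A → B
read 'q': B → A
read 'q': A → B
After 5 symbols: B.

B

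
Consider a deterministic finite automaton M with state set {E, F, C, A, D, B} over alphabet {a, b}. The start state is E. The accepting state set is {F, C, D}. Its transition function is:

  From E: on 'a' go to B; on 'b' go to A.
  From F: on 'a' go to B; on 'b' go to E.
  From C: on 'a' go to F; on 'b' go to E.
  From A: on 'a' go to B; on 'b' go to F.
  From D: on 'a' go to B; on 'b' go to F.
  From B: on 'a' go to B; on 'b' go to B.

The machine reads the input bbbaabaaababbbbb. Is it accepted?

No

Trace: E -b-> A -b-> F -b-> E -a-> B -a-> B -b-> B -a-> B -a-> B -a-> B -b-> B -a-> B -b-> B -b-> B -b-> B -b-> B -b-> B
End state B is not accepting.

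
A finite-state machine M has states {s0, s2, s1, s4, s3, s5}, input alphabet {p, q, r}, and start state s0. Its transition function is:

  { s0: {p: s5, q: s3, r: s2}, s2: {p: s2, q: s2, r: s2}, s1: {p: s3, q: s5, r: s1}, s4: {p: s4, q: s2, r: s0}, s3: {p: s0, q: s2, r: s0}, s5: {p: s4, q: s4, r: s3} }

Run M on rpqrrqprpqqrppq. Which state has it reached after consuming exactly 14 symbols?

s2

s0 → s2 → s2 → s2 → s2 → s2 → s2 → s2 → s2 → s2 → s2 → s2 → s2 → s2 → s2
After 14 symbols: s2.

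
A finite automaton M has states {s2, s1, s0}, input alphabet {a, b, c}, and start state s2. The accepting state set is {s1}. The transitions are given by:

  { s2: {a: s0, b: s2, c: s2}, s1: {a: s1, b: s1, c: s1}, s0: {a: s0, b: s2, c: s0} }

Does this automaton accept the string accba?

start at s2
read 'a': s2 → s0
read 'c': s0 → s0
read 'c': s0 → s0
read 'b': s0 → s2
read 'a': s2 → s0
End state s0 is not accepting.

No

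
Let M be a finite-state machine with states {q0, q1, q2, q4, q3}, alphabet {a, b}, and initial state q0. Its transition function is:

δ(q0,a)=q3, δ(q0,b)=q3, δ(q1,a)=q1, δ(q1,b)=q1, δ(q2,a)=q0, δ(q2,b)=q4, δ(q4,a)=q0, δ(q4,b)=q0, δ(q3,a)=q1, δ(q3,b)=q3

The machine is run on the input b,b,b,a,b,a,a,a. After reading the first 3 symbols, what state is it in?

start at q0
read 'b': q0 → q3
read 'b': q3 → q3
read 'b': q3 → q3
After 3 symbols: q3.

q3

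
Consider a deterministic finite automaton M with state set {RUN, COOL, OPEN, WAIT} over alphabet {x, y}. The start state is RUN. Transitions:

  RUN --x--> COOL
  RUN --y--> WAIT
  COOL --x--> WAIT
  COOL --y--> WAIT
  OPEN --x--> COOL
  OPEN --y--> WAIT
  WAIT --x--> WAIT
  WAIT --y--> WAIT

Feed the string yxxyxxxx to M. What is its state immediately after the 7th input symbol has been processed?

WAIT

RUN → WAIT → WAIT → WAIT → WAIT → WAIT → WAIT → WAIT
After 7 symbols: WAIT.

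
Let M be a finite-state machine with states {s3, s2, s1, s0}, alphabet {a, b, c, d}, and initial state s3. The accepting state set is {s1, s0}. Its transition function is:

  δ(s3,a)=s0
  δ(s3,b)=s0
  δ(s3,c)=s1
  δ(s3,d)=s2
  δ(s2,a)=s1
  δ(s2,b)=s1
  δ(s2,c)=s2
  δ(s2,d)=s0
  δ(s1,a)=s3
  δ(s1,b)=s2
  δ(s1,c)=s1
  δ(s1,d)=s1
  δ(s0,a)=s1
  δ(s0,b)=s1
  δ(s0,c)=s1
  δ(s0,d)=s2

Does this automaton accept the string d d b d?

Trace: s3 -d-> s2 -d-> s0 -b-> s1 -d-> s1
End state s1 is accepting.

Yes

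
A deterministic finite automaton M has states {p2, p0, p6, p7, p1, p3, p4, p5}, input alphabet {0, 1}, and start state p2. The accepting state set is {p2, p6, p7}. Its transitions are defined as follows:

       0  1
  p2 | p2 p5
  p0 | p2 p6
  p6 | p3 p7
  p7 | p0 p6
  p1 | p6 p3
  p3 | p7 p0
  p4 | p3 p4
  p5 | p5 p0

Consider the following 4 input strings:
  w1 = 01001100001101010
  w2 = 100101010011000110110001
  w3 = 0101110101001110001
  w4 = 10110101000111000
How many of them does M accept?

3

w1:
  start at p2
  read '0': p2 → p2
  read '1': p2 → p5
  read '0': p5 → p5
  read '0': p5 → p5
  read '1': p5 → p0
  read '1': p0 → p6
  read '0': p6 → p3
  read '0': p3 → p7
  read '0': p7 → p0
  read '0': p0 → p2
  read '1': p2 → p5
  read '1': p5 → p0
  read '0': p0 → p2
  read '1': p2 → p5
  read '0': p5 → p5
  read '1': p5 → p0
  read '0': p0 → p2
  end p2, accepted
w2:
  start at p2
  read '1': p2 → p5
  read '0': p5 → p5
  read '0': p5 → p5
  read '1': p5 → p0
  read '0': p0 → p2
  read '1': p2 → p5
  read '0': p5 → p5
  read '1': p5 → p0
  read '0': p0 → p2
  read '0': p2 → p2
  read '1': p2 → p5
  read '1': p5 → p0
  read '0': p0 → p2
  read '0': p2 → p2
  read '0': p2 → p2
  read '1': p2 → p5
  read '1': p5 → p0
  read '0': p0 → p2
  read '1': p2 → p5
  read '1': p5 → p0
  read '0': p0 → p2
  read '0': p2 → p2
  read '0': p2 → p2
  read '1': p2 → p5
  end p5, rejected
w3:
  start at p2
  read '0': p2 → p2
  read '1': p2 → p5
  read '0': p5 → p5
  read '1': p5 → p0
  read '1': p0 → p6
  read '1': p6 → p7
  read '0': p7 → p0
  read '1': p0 → p6
  read '0': p6 → p3
  read '1': p3 → p0
  read '0': p0 → p2
  read '0': p2 → p2
  read '1': p2 → p5
  read '1': p5 → p0
  read '1': p0 → p6
  read '0': p6 → p3
  read '0': p3 → p7
  read '0': p7 → p0
  read '1': p0 → p6
  end p6, accepted
w4:
  start at p2
  read '1': p2 → p5
  read '0': p5 → p5
  read '1': p5 → p0
  read '1': p0 → p6
  read '0': p6 → p3
  read '1': p3 → p0
  read '0': p0 → p2
  read '1': p2 → p5
  read '0': p5 → p5
  read '0': p5 → p5
  read '0': p5 → p5
  read '1': p5 → p0
  read '1': p0 → p6
  read '1': p6 → p7
  read '0': p7 → p0
  read '0': p0 → p2
  read '0': p2 → p2
  end p2, accepted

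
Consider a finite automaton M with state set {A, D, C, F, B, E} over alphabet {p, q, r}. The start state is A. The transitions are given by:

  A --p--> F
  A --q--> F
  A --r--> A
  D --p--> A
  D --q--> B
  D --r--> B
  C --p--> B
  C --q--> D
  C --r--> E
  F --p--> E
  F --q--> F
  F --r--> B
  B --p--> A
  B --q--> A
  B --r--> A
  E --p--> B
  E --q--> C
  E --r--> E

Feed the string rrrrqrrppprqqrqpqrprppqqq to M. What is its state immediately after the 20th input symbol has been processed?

A

start at A
read 'r': A → A
read 'r': A → A
read 'r': A → A
read 'r': A → A
read 'q': A → F
read 'r': F → B
read 'r': B → A
read 'p': A → F
read 'p': F → E
read 'p': E → B
read 'r': B → A
read 'q': A → F
read 'q': F → F
read 'r': F → B
read 'q': B → A
read 'p': A → F
read 'q': F → F
read 'r': F → B
read 'p': B → A
read 'r': A → A
After 20 symbols: A.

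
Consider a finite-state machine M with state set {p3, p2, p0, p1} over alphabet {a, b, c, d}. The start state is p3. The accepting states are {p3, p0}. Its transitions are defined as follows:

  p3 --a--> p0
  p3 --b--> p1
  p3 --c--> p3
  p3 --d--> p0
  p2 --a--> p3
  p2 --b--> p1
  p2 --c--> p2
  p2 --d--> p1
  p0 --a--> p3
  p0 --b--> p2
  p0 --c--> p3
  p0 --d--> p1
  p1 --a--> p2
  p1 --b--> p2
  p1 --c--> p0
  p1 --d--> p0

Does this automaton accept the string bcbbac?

No

start at p3
read 'b': p3 → p1
read 'c': p1 → p0
read 'b': p0 → p2
read 'b': p2 → p1
read 'a': p1 → p2
read 'c': p2 → p2
End state p2 is not accepting.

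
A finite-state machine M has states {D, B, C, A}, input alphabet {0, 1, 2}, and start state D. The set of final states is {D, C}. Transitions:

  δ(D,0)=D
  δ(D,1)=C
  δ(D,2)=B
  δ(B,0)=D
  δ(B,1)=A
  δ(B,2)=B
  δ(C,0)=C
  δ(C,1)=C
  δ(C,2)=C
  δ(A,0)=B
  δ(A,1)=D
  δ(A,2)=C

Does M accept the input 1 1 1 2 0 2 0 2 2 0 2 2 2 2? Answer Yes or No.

Yes

start at D
read '1': D → C
read '1': C → C
read '1': C → C
read '2': C → C
read '0': C → C
read '2': C → C
read '0': C → C
read '2': C → C
read '2': C → C
read '0': C → C
read '2': C → C
read '2': C → C
read '2': C → C
read '2': C → C
End state C is accepting.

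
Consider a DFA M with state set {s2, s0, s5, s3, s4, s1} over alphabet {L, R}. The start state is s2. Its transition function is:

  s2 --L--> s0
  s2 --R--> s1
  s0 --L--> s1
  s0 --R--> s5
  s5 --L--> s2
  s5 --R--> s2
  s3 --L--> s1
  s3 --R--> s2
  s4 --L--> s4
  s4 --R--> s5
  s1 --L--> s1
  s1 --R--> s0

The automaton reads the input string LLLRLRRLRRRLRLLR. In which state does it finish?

s0

s2 → s0 → s1 → s1 → s0 → s1 → s0 → s5 → s2 → s1 → s0 → s5 → s2 → s1 → s1 → s1 → s0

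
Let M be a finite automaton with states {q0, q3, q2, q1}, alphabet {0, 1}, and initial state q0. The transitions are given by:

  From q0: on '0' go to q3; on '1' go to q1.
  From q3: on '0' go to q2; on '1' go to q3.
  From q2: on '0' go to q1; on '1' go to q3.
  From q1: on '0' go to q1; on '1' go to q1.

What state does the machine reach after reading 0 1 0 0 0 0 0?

q0 → q3 → q3 → q2 → q1 → q1 → q1 → q1

q1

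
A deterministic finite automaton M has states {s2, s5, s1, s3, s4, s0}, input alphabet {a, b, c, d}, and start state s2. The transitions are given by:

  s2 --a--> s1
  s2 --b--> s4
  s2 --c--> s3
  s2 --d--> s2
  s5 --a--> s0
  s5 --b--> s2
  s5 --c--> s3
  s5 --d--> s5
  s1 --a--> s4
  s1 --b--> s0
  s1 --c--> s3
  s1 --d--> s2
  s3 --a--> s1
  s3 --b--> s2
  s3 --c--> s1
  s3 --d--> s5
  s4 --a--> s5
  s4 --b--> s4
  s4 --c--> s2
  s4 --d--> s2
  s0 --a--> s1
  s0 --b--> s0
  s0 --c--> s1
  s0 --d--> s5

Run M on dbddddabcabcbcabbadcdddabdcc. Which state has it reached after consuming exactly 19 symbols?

s2

start at s2
read 'd': s2 → s2
read 'b': s2 → s4
read 'd': s4 → s2
read 'd': s2 → s2
read 'd': s2 → s2
read 'd': s2 → s2
read 'a': s2 → s1
read 'b': s1 → s0
read 'c': s0 → s1
read 'a': s1 → s4
read 'b': s4 → s4
read 'c': s4 → s2
read 'b': s2 → s4
read 'c': s4 → s2
read 'a': s2 → s1
read 'b': s1 → s0
read 'b': s0 → s0
read 'a': s0 → s1
read 'd': s1 → s2
After 19 symbols: s2.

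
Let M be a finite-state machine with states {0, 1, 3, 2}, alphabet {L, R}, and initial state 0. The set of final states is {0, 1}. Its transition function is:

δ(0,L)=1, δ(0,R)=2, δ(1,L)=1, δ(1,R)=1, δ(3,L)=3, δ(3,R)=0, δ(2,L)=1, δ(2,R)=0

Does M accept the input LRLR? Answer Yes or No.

Yes

0 → 1 → 1 → 1 → 1
End state 1 is accepting.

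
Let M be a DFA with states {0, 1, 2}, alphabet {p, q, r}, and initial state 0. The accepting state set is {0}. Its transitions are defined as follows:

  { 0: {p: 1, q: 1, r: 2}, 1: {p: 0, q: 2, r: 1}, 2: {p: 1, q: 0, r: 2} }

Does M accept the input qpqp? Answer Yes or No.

Yes

0 → 1 → 0 → 1 → 0
End state 0 is accepting.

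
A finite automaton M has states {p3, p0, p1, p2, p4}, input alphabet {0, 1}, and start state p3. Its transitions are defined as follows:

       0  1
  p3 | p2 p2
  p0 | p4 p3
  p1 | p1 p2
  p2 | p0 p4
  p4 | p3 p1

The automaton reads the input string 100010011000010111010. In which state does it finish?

p0

p3 → p2 → p0 → p4 → p3 → p2 → p0 → p4 → p1 → p2 → p0 → p4 → p3 → p2 → p4 → p3 → p2 → p4 → p1 → p1 → p2 → p0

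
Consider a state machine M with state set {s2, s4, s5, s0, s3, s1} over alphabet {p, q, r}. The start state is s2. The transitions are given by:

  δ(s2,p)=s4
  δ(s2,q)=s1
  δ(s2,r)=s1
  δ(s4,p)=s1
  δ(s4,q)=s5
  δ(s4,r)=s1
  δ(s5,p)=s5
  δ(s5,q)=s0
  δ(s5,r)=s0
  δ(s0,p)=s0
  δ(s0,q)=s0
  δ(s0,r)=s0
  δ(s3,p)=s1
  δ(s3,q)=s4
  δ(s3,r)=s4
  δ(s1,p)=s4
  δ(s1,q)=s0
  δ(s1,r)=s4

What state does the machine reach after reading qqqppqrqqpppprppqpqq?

s0

s2 → s1 → s0 → s0 → s0 → s0 → s0 → s0 → s0 → s0 → s0 → s0 → s0 → s0 → s0 → s0 → s0 → s0 → s0 → s0 → s0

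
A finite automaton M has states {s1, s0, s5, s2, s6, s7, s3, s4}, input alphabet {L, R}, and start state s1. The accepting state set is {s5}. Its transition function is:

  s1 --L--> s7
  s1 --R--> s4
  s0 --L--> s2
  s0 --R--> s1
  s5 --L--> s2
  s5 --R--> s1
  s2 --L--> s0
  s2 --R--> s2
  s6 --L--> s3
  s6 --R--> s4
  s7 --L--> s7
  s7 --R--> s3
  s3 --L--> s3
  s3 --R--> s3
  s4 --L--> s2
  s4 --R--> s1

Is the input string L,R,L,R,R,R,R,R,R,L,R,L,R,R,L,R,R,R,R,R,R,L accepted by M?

No

start at s1
read 'L': s1 → s7
read 'R': s7 → s3
read 'L': s3 → s3
read 'R': s3 → s3
read 'R': s3 → s3
read 'R': s3 → s3
read 'R': s3 → s3
read 'R': s3 → s3
read 'R': s3 → s3
read 'L': s3 → s3
read 'R': s3 → s3
read 'L': s3 → s3
read 'R': s3 → s3
read 'R': s3 → s3
read 'L': s3 → s3
read 'R': s3 → s3
read 'R': s3 → s3
read 'R': s3 → s3
read 'R': s3 → s3
read 'R': s3 → s3
read 'R': s3 → s3
read 'L': s3 → s3
End state s3 is not accepting.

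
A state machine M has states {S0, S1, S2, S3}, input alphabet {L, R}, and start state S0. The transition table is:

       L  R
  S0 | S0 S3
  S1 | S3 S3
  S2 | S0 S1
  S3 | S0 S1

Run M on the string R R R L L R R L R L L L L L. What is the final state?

S0

Trace: S0 -R-> S3 -R-> S1 -R-> S3 -L-> S0 -L-> S0 -R-> S3 -R-> S1 -L-> S3 -R-> S1 -L-> S3 -L-> S0 -L-> S0 -L-> S0 -L-> S0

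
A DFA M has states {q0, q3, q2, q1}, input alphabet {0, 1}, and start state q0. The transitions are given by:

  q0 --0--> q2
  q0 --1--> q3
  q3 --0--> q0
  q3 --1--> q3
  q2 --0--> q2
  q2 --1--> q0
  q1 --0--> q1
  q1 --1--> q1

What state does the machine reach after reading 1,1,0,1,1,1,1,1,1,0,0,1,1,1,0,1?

Trace: q0 -1-> q3 -1-> q3 -0-> q0 -1-> q3 -1-> q3 -1-> q3 -1-> q3 -1-> q3 -1-> q3 -0-> q0 -0-> q2 -1-> q0 -1-> q3 -1-> q3 -0-> q0 -1-> q3

q3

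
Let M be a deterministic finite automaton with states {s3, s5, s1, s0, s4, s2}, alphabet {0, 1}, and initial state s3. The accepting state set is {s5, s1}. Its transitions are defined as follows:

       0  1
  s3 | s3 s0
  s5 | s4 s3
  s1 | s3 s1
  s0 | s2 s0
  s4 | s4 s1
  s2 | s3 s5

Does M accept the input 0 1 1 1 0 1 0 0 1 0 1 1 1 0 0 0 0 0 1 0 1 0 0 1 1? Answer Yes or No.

Yes

start at s3
read '0': s3 → s3
read '1': s3 → s0
read '1': s0 → s0
read '1': s0 → s0
read '0': s0 → s2
read '1': s2 → s5
read '0': s5 → s4
read '0': s4 → s4
read '1': s4 → s1
read '0': s1 → s3
read '1': s3 → s0
read '1': s0 → s0
read '1': s0 → s0
read '0': s0 → s2
read '0': s2 → s3
read '0': s3 → s3
read '0': s3 → s3
read '0': s3 → s3
read '1': s3 → s0
read '0': s0 → s2
read '1': s2 → s5
read '0': s5 → s4
read '0': s4 → s4
read '1': s4 → s1
read '1': s1 → s1
End state s1 is accepting.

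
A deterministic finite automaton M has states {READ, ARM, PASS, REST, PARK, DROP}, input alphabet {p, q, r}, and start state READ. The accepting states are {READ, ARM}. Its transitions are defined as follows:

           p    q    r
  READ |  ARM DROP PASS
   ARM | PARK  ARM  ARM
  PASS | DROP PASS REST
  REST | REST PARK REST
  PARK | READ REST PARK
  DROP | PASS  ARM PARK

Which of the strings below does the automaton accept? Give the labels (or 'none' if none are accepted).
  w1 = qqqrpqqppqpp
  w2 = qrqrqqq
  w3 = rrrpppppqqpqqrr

w1

w1: READ → DROP → ARM → ARM → ARM → PARK → REST → PARK → READ → ARM → ARM → PARK → READ  → end READ, accepted
w2: READ → DROP → PARK → REST → REST → PARK → REST → PARK  → end PARK, rejected
w3: READ → PASS → REST → REST → REST → REST → REST → REST → REST → PARK → REST → REST → PARK → REST → REST → REST  → end REST, rejected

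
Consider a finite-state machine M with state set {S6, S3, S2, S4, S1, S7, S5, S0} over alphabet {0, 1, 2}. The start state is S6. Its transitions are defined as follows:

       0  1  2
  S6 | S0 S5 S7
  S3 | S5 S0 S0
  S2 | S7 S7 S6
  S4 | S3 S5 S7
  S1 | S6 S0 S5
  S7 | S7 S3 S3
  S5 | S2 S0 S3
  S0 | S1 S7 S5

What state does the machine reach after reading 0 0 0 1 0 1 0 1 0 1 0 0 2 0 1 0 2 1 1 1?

S3

Trace: S6 -0-> S0 -0-> S1 -0-> S6 -1-> S5 -0-> S2 -1-> S7 -0-> S7 -1-> S3 -0-> S5 -1-> S0 -0-> S1 -0-> S6 -2-> S7 -0-> S7 -1-> S3 -0-> S5 -2-> S3 -1-> S0 -1-> S7 -1-> S3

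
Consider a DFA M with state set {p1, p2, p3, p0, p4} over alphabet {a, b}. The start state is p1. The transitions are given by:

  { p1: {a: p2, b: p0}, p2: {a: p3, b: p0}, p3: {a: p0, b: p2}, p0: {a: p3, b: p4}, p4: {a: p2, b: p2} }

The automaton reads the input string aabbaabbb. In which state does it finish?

p1 → p2 → p3 → p2 → p0 → p3 → p0 → p4 → p2 → p0

p0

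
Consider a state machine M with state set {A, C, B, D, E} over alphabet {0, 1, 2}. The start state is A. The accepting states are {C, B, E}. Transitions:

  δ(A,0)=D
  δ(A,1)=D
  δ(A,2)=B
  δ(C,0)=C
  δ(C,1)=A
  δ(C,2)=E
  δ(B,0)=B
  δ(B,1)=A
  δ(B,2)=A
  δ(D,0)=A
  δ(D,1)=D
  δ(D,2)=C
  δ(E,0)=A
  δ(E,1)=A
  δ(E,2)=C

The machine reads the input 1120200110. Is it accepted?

A → D → D → C → C → E → A → D → D → D → A
End state A is not accepting.

No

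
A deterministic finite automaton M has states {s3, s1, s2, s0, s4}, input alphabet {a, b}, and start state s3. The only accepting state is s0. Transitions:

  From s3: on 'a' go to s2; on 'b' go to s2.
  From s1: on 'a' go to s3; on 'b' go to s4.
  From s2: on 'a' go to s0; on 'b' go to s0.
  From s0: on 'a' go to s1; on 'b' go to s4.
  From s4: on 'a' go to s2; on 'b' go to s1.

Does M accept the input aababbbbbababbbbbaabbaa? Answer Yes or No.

No

s3 → s2 → s0 → s4 → s2 → s0 → s4 → s1 → s4 → s1 → s3 → s2 → s0 → s4 → s1 → s4 → s1 → s4 → s2 → s0 → s4 → s1 → s3 → s2
End state s2 is not accepting.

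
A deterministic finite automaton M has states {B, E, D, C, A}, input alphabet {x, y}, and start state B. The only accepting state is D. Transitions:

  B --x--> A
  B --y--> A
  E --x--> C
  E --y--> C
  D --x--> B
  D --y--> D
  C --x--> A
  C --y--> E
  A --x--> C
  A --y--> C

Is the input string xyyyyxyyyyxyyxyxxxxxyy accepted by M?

No

B → A → C → E → C → E → C → E → C → E → C → A → C → E → C → E → C → A → C → A → C → E → C
End state C is not accepting.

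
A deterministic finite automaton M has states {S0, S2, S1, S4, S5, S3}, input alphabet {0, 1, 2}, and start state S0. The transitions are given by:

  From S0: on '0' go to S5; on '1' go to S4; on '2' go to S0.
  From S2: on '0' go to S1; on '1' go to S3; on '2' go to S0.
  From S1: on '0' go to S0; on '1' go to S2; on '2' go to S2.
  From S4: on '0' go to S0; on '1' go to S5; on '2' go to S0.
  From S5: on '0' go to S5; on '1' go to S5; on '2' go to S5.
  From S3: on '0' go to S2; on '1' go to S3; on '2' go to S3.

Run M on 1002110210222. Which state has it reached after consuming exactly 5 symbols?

S5

start at S0
read '1': S0 → S4
read '0': S4 → S0
read '0': S0 → S5
read '2': S5 → S5
read '1': S5 → S5
After 5 symbols: S5.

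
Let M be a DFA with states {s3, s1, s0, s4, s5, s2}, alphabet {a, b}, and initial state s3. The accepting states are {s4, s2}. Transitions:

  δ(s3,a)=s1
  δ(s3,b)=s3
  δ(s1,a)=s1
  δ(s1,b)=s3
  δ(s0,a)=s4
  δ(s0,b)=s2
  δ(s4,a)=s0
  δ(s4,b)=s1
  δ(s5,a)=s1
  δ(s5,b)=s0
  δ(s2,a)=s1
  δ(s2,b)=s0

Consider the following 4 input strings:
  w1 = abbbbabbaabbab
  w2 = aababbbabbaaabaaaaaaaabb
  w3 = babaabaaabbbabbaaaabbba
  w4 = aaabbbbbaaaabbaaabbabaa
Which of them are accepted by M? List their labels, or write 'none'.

w1:
  start at s3
  read 'a': s3 → s1
  read 'b': s1 → s3
  read 'b': s3 → s3
  read 'b': s3 → s3
  read 'b': s3 → s3
  read 'a': s3 → s1
  read 'b': s1 → s3
  read 'b': s3 → s3
  read 'a': s3 → s1
  read 'a': s1 → s1
  read 'b': s1 → s3
  read 'b': s3 → s3
  read 'a': s3 → s1
  read 'b': s1 → s3
  end s3, rejected
w2:
  start at s3
  read 'a': s3 → s1
  read 'a': s1 → s1
  read 'b': s1 → s3
  read 'a': s3 → s1
  read 'b': s1 → s3
  read 'b': s3 → s3
  read 'b': s3 → s3
  read 'a': s3 → s1
  read 'b': s1 → s3
  read 'b': s3 → s3
  read 'a': s3 → s1
  read 'a': s1 → s1
  read 'a': s1 → s1
  read 'b': s1 → s3
  read 'a': s3 → s1
  read 'a': s1 → s1
  read 'a': s1 → s1
  read 'a': s1 → s1
  read 'a': s1 → s1
  read 'a': s1 → s1
  read 'a': s1 → s1
  read 'a': s1 → s1
  read 'b': s1 → s3
  read 'b': s3 → s3
  end s3, rejected
w3:
  start at s3
  read 'b': s3 → s3
  read 'a': s3 → s1
  read 'b': s1 → s3
  read 'a': s3 → s1
  read 'a': s1 → s1
  read 'b': s1 → s3
  read 'a': s3 → s1
  read 'a': s1 → s1
  read 'a': s1 → s1
  read 'b': s1 → s3
  read 'b': s3 → s3
  read 'b': s3 → s3
  read 'a': s3 → s1
  read 'b': s1 → s3
  read 'b': s3 → s3
  read 'a': s3 → s1
  read 'a': s1 → s1
  read 'a': s1 → s1
  read 'a': s1 → s1
  read 'b': s1 → s3
  read 'b': s3 → s3
  read 'b': s3 → s3
  read 'a': s3 → s1
  end s1, rejected
w4:
  start at s3
  read 'a': s3 → s1
  read 'a': s1 → s1
  read 'a': s1 → s1
  read 'b': s1 → s3
  read 'b': s3 → s3
  read 'b': s3 → s3
  read 'b': s3 → s3
  read 'b': s3 → s3
  read 'a': s3 → s1
  read 'a': s1 → s1
  read 'a': s1 → s1
  read 'a': s1 → s1
  read 'b': s1 → s3
  read 'b': s3 → s3
  read 'a': s3 → s1
  read 'a': s1 → s1
  read 'a': s1 → s1
  read 'b': s1 → s3
  read 'b': s3 → s3
  read 'a': s3 → s1
  read 'b': s1 → s3
  read 'a': s3 → s1
  read 'a': s1 → s1
  end s1, rejected

none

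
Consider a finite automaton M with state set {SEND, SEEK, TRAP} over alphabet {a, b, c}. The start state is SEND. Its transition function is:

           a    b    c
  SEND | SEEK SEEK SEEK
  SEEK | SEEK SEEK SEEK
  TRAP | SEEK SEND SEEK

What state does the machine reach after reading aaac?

Trace: SEND -a-> SEEK -a-> SEEK -a-> SEEK -c-> SEEK

SEEK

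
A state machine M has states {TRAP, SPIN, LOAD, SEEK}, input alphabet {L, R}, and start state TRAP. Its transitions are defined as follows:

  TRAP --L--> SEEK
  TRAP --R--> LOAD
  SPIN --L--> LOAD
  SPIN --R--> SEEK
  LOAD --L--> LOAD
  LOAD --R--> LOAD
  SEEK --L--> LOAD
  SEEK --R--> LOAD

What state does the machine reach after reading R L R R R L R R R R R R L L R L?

Trace: TRAP -R-> LOAD -L-> LOAD -R-> LOAD -R-> LOAD -R-> LOAD -L-> LOAD -R-> LOAD -R-> LOAD -R-> LOAD -R-> LOAD -R-> LOAD -R-> LOAD -L-> LOAD -L-> LOAD -R-> LOAD -L-> LOAD

LOAD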